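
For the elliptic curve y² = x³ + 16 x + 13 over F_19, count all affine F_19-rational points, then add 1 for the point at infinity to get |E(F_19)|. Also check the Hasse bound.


Affine points = {(1, 7), (1, 12), (5, 3), (5, 16), (8, 8), (8, 11), (11, 0), (13, 9), (13, 10), (14, 6), (14, 13), (17, 7), (17, 12)}; affine count = 13; |E(F_19)| = 14.

Discriminant check: Δ ∝ 4a³ + 27b² = 4·16³ + 27·13² = 4·4096 + 27·169 ≡ 9 (mod 19). Nonzero ⇒ E is nonsingular.
For each x ∈ F_19, compute rhs = x³ + 16·x + 13 mod 19, then count y ∈ F_19 with y² ≡ rhs.
  x = 0: rhs = 13, matching y values: none (0 points).
  x = 1: rhs = 11, matching y values: 7, 12 (2 points).
  x = 2: rhs = 15, matching y values: none (0 points).
  x = 3: rhs = 12, matching y values: none (0 points).
  x = 4: rhs = 8, matching y values: none (0 points).
  x = 5: rhs = 9, matching y values: 3, 16 (2 points).
  x = 6: rhs = 2, matching y values: none (0 points).
  x = 7: rhs = 12, matching y values: none (0 points).
  x = 8: rhs = 7, matching y values: 8, 11 (2 points).
  x = 9: rhs = 12, matching y values: none (0 points).
  x = 10: rhs = 14, matching y values: none (0 points).
  x = 11: rhs = 0, matching y values: 0 (1 points).
  x = 12: rhs = 14, matching y values: none (0 points).
  x = 13: rhs = 5, matching y values: 9, 10 (2 points).
  x = 14: rhs = 17, matching y values: 6, 13 (2 points).
  x = 15: rhs = 18, matching y values: none (0 points).
  x = 16: rhs = 14, matching y values: none (0 points).
  x = 17: rhs = 11, matching y values: 7, 12 (2 points).
  x = 18: rhs = 15, matching y values: none (0 points).
Total affine count: 13.
Full point count |E(F_19)| = 13 + 1 = 14.
Hasse bound: |14 − (19+1)| = |-6| = 6 ≤ 2√19 ≈ 8.7178 ✓.


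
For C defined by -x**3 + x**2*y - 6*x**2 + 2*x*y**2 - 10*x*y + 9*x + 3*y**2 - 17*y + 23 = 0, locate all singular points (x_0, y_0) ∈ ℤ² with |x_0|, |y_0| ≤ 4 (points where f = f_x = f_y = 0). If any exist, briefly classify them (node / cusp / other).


Singular points: {(-1, 3)}; classification: cusp.

Compute partial derivatives:
  f_x = -3*x**2 + 2*x*y - 12*x + 2*y**2 - 10*y + 9.
  f_y = x**2 + 4*x*y - 10*x + 6*y - 17.
Scan x_0 ∈ {−4, ..., 4}. For each x_0, f_y(x_0, y) is a polynomial in y; find its integer roots y ∈ {−4, ..., 4}, then test f_x and f at those candidates.
  x = -4: f_y(-4, y) = 39 - 10*y; no integer root y with |y| ≤ 4.
  x = -3: f_y(-3, y) = 22 - 6*y; no integer root y with |y| ≤ 4.
  x = -2: f_y(-2, y) = 7 - 2*y; no integer root y with |y| ≤ 4.
  x = -1: f_y(-1, y) = 2*y - 6; vanishes at y ∈ {3}. (-1, 3): f_x = 0, f = 0 — SINGULAR.
  x = 0: f_y(0, y) = 6*y - 17; no integer root y with |y| ≤ 4.
  x = 1: f_y(1, y) = 10*y - 26; no integer root y with |y| ≤ 4.
  x = 2: f_y(2, y) = 14*y - 33; no integer root y with |y| ≤ 4.
  x = 3: f_y(3, y) = 18*y - 38; no integer root y with |y| ≤ 4.
  x = 4: f_y(4, y) = 22*y - 41; no integer root y with |y| ≤ 4.
Only singular point on the grid: (-1, 3).
Classify: substitute x = -1 + u, y = 3 + v and expand: f = -u**3 + u**2*v + 2*u*v**2 + v**2.
No constant or linear terms (consistent with a singular point). Quadratic part: v**2. Cubic part: -u**3 + u**2*v + 2*u*v**2.
The quadratic part v**2 is a perfect square, so there is a single (double) tangent line v = 0, i.e. y = 3. Restricting the cubic part to that line (v = 0) leaves -u**3 ≠ 0, so f is not divisible by v and the branch is v² ≈ u**3 to lowest order — this is a cusp.
Classification: cusp.


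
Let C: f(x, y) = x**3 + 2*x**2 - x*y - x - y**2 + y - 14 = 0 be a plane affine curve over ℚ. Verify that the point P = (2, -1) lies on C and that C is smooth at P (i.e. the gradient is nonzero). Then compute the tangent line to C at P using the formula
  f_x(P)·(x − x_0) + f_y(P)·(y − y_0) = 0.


Tangent line at P: 20*x + y - 39 = 0.

Step 1: f(2, -1) = 0, so P lies on C.
Step 2: partial derivatives
  f_x(x, y) = 3*x**2 + 4*x - y - 1, f_y(x, y) = -x - 2*y + 1.
  f_x(P) = 20, f_y(P) = 1 (gradient nonzero, so P is smooth).
Step 3: tangent line at P: 20·(x − 2) + 1·(y − -1) = 0.
Expanding: 20*x + y - 39 = 0.


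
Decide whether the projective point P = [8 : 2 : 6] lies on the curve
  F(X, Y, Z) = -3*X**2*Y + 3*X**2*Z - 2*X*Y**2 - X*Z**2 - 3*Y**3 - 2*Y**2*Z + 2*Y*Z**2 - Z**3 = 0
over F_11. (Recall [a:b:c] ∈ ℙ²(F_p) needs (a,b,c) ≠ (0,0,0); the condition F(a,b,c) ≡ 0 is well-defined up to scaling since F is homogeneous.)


F(8,2,6) ≡ 8 (mod 11); P is NOT on the curve.

Evaluate F(8, 2, 6) term-by-term (mod 11).
  -3*X**2*Y ↦ -3·64·2·1 = -384
  3*X**2*Z ↦ 3·64·1·6 = 1152
  -2*X*Y**2 ↦ -2·8·4·1 = -64
  -X*Z**2 ↦ -1·8·1·36 = -288
  -3*Y**3 ↦ -3·1·8·1 = -24
  -2*Y**2*Z ↦ -2·1·4·6 = -48
  2*Y*Z**2 ↦ 2·1·2·36 = 144
  -Z**3 ↦ -1·1·1·216 = -216
Sum: F(8, 2, 6) = (-384) + (1152) + (-64) + (-288) + (-24) + (-48) + (144) + (-216) = 272.
Reducing mod 11: 272 ≡ 8 (mod 11).
Since F(a, b, c) ≡ 8 ≠ 0 (mod 11), P does NOT lie on the curve.


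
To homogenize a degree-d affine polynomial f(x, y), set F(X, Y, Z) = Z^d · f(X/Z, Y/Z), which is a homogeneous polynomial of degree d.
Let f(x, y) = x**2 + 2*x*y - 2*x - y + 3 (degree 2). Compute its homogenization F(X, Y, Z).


F(X, Y, Z) = X**2 + 2*X*Y - 2*X*Z - Y*Z + 3*Z**2

deg(f) = 2.
Substitute x = X/Z, y = Y/Z into f, then multiply by Z^2.
  monomial 1·x^2·y^0 ↦ 1·X^2·Y^0·Z^0.
  monomial 2·x^1·y^1 ↦ 2·X^1·Y^1·Z^0.
  monomial -2·x^1·y^0 ↦ -2·X^1·Y^0·Z^1.
  monomial -1·x^0·y^1 ↦ -1·X^0·Y^1·Z^1.
  monomial 3·x^0·y^0 ↦ 3·X^0·Y^0·Z^2.
Collecting: F(X, Y, Z) = X**2 + 2*X*Y - 2*X*Z - Y*Z + 3*Z**2.


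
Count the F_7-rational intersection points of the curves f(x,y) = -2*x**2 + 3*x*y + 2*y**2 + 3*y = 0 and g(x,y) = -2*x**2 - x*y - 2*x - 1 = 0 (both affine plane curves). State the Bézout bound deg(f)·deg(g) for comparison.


Common zeros: {(6, 1)}; count = 1; Bézout bound = 4.

deg(f) = 2, deg(g) = 2, so Bézout bound = 4.
Scan x ∈ F_7. For each x, list the y ∈ F_7 with f(x, y) ≡ 0 and those with g(x, y) ≡ 0 (mod 7); the common zeros in that column are the intersection.
  x = 0: f ≡ 0 at y ∈ {0, 2}; g ≡ 0 at y ∈ ∅; common: ∅.
  x = 1: f ≡ 0 at y ∈ ∅; g ≡ 0 at y ∈ {2}; common: ∅.
  x = 2: f ≡ 0 at y ∈ ∅; g ≡ 0 at y ∈ {4}; common: ∅.
  x = 3: f ≡ 0 at y ∈ {2, 6}; g ≡ 0 at y ∈ {1}; common: ∅.
  x = 4: f ≡ 0 at y ∈ ∅; g ≡ 0 at y ∈ {2}; common: ∅.
  x = 5: f ≡ 0 at y ∈ ∅; g ≡ 0 at y ∈ {6}; common: ∅.
  x = 6: f ≡ 0 at y ∈ {1, 6}; g ≡ 0 at y ∈ {1}; common: {1}.
Collecting: common zeros = {(6, 1)}, so the count is 1.
Comparison with the Bézout bound: 1 ≤ 4 = deg(f)·deg(g), as expected for curves with no common component (the affine F_7-count falls short of the bound because intersections may lie at infinity, over extension fields, or carry multiplicity).


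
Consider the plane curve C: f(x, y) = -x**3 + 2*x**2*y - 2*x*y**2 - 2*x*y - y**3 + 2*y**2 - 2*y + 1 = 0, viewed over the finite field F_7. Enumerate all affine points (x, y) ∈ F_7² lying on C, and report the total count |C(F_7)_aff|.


Affine F_7-points: {(0, 1), (0, 3), (0, 5), (1, 0), (2, 0), (3, 1), (4, 0), (5, 5), (6, 1), (6, 2)}; count = 10.

For each of the 49 pairs (x, y) ∈ F_7², evaluate f(x, y) mod 7. Record the zeros.
  x = 0: [0↦1, 1↦0, 2↦4, 3↦0, 4↦3, 5↦0, 6↦6]  zeros at y ∈ {1, 3, 5}
  x = 1: [0↦0, 1↦4, 2↦2, 3↦2, 4↦5, 5↦5, 6↦3]  zeros at y ∈ {0}
  x = 2: [0↦0, 1↦6, 2↦2, 3↦3, 4↦3, 5↦3, 6↦4]  zeros at y ∈ {0}
  x = 3: [0↦2, 1↦0, 2↦5, 3↦4, 4↦5, 5↦2, 6↦3]  zeros at y ∈ {1}
  x = 4: [0↦0, 1↦1, 2↦5, 3↦6, 4↦5, 5↦3, 6↦1]  zeros at y ∈ {0}
  x = 5: [0↦2, 1↦3, 2↦3, 3↦3, 4↦4, 5↦0, 6↦6]  zeros at y ∈ {5}
  x = 6: [0↦2, 1↦0, 2↦0, 3↦3, 4↦3, 5↦1, 6↦5]  zeros at y ∈ {1, 2}
Collecting zeros: affine points = {(0, 1), (0, 3), (0, 5), (1, 0), (2, 0), (3, 1), (4, 0), (5, 5), (6, 1), (6, 2)}.
Total count |C(F_7)_aff| = 10.


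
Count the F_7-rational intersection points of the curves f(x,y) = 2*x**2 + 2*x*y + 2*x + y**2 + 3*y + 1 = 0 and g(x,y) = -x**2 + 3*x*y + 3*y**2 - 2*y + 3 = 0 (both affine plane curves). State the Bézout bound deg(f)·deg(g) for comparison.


Common zeros: {(3, 4)}; count = 1; Bézout bound = 4.

deg(f) = 2, deg(g) = 2, so Bézout bound = 4.
Scan x ∈ F_7. For each x, list the y ∈ F_7 with f(x, y) ≡ 0 and those with g(x, y) ≡ 0 (mod 7); the common zeros in that column are the intersection.
  x = 0: f ≡ 0 at y ∈ ∅; g ≡ 0 at y ∈ ∅; common: ∅.
  x = 1: f ≡ 0 at y ∈ ∅; g ≡ 0 at y ∈ ∅; common: ∅.
  x = 2: f ≡ 0 at y ∈ {1, 6}; g ≡ 0 at y ∈ {4}; common: ∅.
  x = 3: f ≡ 0 at y ∈ {1, 4}; g ≡ 0 at y ∈ {3, 4}; common: {4}.
  x = 4: f ≡ 0 at y ∈ ∅; g ≡ 0 at y ∈ {1, 5}; common: ∅.
  x = 5: f ≡ 0 at y ∈ {2, 6}; g ≡ 0 at y ∈ ∅; common: ∅.
  x = 6: f ≡ 0 at y ∈ {2, 4}; g ≡ 0 at y ∈ {1, 3}; common: ∅.
Collecting: common zeros = {(3, 4)}, so the count is 1.
Comparison with the Bézout bound: 1 ≤ 4 = deg(f)·deg(g), as expected for curves with no common component (the affine F_7-count falls short of the bound because intersections may lie at infinity, over extension fields, or carry multiplicity).


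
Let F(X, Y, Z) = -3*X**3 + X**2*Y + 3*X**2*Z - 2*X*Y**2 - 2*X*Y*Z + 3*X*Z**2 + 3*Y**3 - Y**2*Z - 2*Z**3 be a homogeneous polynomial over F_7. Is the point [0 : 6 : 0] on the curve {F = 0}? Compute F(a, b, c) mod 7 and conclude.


F(0,6,0) ≡ 4 (mod 7); P is NOT on the curve.

Evaluate F(0, 6, 0) term-by-term (mod 7).
  -3*X**3 ↦ -3·0·1·1 = 0
  X**2*Y ↦ 1·0·6·1 = 0
  3*X**2*Z ↦ 3·0·1·0 = 0
  -2*X*Y**2 ↦ -2·0·36·1 = 0
  -2*X*Y*Z ↦ -2·0·6·0 = 0
  3*X*Z**2 ↦ 3·0·1·0 = 0
  3*Y**3 ↦ 3·1·216·1 = 648
  -Y**2*Z ↦ -1·1·36·0 = 0
  -2*Z**3 ↦ -2·1·1·0 = 0
Sum: F(0, 6, 0) = (0) + (0) + (0) + (0) + (0) + (0) + (648) + (0) + (0) = 648.
Reducing mod 7: 648 ≡ 4 (mod 7).
Since F(a, b, c) ≡ 4 ≠ 0 (mod 7), P does NOT lie on the curve.


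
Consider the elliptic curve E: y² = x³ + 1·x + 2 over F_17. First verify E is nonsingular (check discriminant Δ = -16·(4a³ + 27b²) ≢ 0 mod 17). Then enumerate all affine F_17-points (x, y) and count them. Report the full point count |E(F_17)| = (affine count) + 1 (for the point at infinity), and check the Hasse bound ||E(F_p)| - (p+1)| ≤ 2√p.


Affine points = {(0, 6), (0, 11), (1, 2), (1, 15), (3, 7), (3, 10), (4, 6), (4, 11), (5, 8), (5, 9), (9, 3), (9, 14), (10, 3), (10, 14), (11, 1), (11, 16), (12, 5), (12, 12), (13, 6), (13, 11), (15, 3), (15, 14), (16, 0)}; affine count = 23; |E(F_17)| = 24.

Discriminant check: Δ ∝ 4a³ + 27b² = 4·1³ + 27·2² = 4·1 + 27·4 ≡ 10 (mod 17). Nonzero ⇒ E is nonsingular.
For each x ∈ F_17, compute rhs = x³ + 1·x + 2 mod 17, then count y ∈ F_17 with y² ≡ rhs.
  x = 0: rhs = 2, matching y values: 6, 11 (2 points).
  x = 1: rhs = 4, matching y values: 2, 15 (2 points).
  x = 2: rhs = 12, matching y values: none (0 points).
  x = 3: rhs = 15, matching y values: 7, 10 (2 points).
  x = 4: rhs = 2, matching y values: 6, 11 (2 points).
  x = 5: rhs = 13, matching y values: 8, 9 (2 points).
  x = 6: rhs = 3, matching y values: none (0 points).
  x = 7: rhs = 12, matching y values: none (0 points).
  x = 8: rhs = 12, matching y values: none (0 points).
  x = 9: rhs = 9, matching y values: 3, 14 (2 points).
  x = 10: rhs = 9, matching y values: 3, 14 (2 points).
  x = 11: rhs = 1, matching y values: 1, 16 (2 points).
  x = 12: rhs = 8, matching y values: 5, 12 (2 points).
  x = 13: rhs = 2, matching y values: 6, 11 (2 points).
  x = 14: rhs = 6, matching y values: none (0 points).
  x = 15: rhs = 9, matching y values: 3, 14 (2 points).
  x = 16: rhs = 0, matching y values: 0 (1 points).
Total affine count: 23.
Full point count |E(F_17)| = 23 + 1 = 24.
Hasse bound: |24 − (17+1)| = |6| = 6 ≤ 2√17 ≈ 8.2462 ✓.


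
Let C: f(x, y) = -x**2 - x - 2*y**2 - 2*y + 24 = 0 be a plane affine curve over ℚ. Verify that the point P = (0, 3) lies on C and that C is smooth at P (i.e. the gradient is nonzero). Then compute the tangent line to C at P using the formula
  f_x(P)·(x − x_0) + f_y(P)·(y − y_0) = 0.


Tangent line at P: -x - 14*y + 42 = 0.

Step 1: f(0, 3) = 0, so P lies on C.
Step 2: partial derivatives
  f_x(x, y) = -2*x - 1, f_y(x, y) = -4*y - 2.
  f_x(P) = -1, f_y(P) = -14 (gradient nonzero, so P is smooth).
Step 3: tangent line at P: -1·(x − 0) + -14·(y − 3) = 0.
Expanding: -x - 14*y + 42 = 0.


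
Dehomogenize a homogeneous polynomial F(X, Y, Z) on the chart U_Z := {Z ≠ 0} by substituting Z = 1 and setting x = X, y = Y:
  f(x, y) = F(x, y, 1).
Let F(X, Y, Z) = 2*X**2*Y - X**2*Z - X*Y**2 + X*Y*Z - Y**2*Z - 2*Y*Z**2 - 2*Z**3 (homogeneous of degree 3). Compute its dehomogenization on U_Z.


f(x, y) = 2*x**2*y - x**2 - x*y**2 + x*y - y**2 - 2*y - 2

On U_Z we set Z = 1. Each monomial c·X^i·Y^j·Z^k in F becomes c·x^i·y^j·1^k = c·x^i·y^j.
Substituting Z = 1: F(X, Y, 1) = 2*x**2*y - x**2 - x*y**2 + x*y - y**2 - 2*y - 2.
Note: deg(f) ≤ deg(F) = 3; strict inequality happens when F is divisible by Z (lost terms).


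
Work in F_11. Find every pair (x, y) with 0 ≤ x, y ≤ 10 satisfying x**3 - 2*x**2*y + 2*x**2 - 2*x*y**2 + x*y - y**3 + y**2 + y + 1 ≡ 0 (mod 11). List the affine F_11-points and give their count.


Affine F_11-points: {(0, 7), (0, 9), (1, 8), (3, 4), (4, 4), (5, 0), (5, 2), (8, 1), (9, 5), (10, 4)}; count = 10.

For each of the 121 pairs (x, y) ∈ F_11², evaluate f(x, y) mod 11. Record the zeros.
  x = 0: [0↦1, 1↦2, 2↦10, 3↦8, 4↦1, 5↦5, 6↦3, 7↦0, 8↦1, 9↦0, 10↦2]  zeros at y ∈ {7, 9}
  x = 1: [0↦4, 1↦2, 2↦3, 3↦1, 4↦1, 5↦8, 6↦5, 7↦8, 8↦0, 9↦8, 10↦4]  zeros at y ∈ {8}
  x = 2: [0↦6, 1↦8, 2↦9, 3↦3, 4↦6, 5↦1, 6↦4, 7↦9, 8↦10, 9↦1, 10↦9]  zeros at y ∈ ∅
  x = 3: [0↦2, 1↦4, 2↦1, 3↦9, 4↦0, 5↦1, 6↦6, 7↦9, 8↦4, 9↦7, 10↦1]  zeros at y ∈ {4}
  x = 4: [0↦9, 1↦7, 2↦7, 3↦3, 4↦0, 5↦3, 6↦6, 7↦3, 8↦10, 9↦10, 10↦8]  zeros at y ∈ {4}
  x = 5: [0↦0, 1↦1, 2↦0, 3↦2, 4↦1, 5↦2, 6↦10, 7↦8, 8↦1, 9↦5, 10↦3]  zeros at y ∈ {0, 2}
  x = 6: [0↦3, 1↦3, 2↦8, 3↦1, 4↦9, 5↦4, 6↦2, 7↦8, 8↦5, 9↦9, 10↦3]  zeros at y ∈ ∅
  x = 7: [0↦2, 1↦8, 2↦4, 3↦6, 4↦8, 5↦4, 6↦10, 7↦9, 8↦6, 9↦6, 10↦3]  zeros at y ∈ ∅
  x = 8: [0↦3, 1↦0, 2↦5, 3↦1, 4↦4, 5↦8, 6↦7, 7↦6, 8↦10, 9↦2, 10↦9]  zeros at y ∈ {1}
  x = 9: [0↦1, 1↦7, 2↦6, 3↦3, 4↦3, 5↦0, 6↦10, 7↦5, 8↦1, 9↦3, 10↦5]  zeros at y ∈ {5}
  x = 10: [0↦2, 1↦2, 2↦2, 3↦7, 4↦0, 5↦8, 6↦3, 7↦1, 8↦7, 9↦4, 10↦8]  zeros at y ∈ {4}
Collecting zeros: affine points = {(0, 7), (0, 9), (1, 8), (3, 4), (4, 4), (5, 0), (5, 2), (8, 1), (9, 5), (10, 4)}.
Total count |C(F_11)_aff| = 10.


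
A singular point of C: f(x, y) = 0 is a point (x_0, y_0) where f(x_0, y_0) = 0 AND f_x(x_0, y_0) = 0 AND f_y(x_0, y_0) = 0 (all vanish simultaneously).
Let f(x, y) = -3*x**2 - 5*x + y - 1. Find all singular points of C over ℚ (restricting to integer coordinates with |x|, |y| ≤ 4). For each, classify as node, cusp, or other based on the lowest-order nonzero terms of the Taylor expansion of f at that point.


No singular points in the scanned grid; C is smooth there.

Compute partial derivatives:
  f_x = -6*x - 5.
  f_y = 1.
f_y = 1 is a nonzero constant, so f_y never vanishes: no point (x, y) can satisfy f = f_x = f_y = 0. In particular no (x, y) ∈ {−4, ..., 4}² is singular; the curve is smooth.


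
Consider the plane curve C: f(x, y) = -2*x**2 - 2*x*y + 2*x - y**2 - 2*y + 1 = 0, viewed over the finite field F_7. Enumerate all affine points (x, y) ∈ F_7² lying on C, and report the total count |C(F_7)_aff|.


Affine F_7-points: {(0, 2), (0, 3), (4, 5), (4, 6), (5, 3), (5, 6), (6, 2), (6, 5)}; count = 8.

For each of the 49 pairs (x, y) ∈ F_7², evaluate f(x, y) mod 7. Record the zeros.
  x = 0: [0↦1, 1↦5, 2↦0, 3↦0, 4↦5, 5↦1, 6↦2]  zeros at y ∈ {2, 3}
  x = 1: [0↦1, 1↦3, 2↦3, 3↦1, 4↦4, 5↦5, 6↦4]  zeros at y ∈ ∅
  x = 2: [0↦4, 1↦4, 2↦2, 3↦5, 4↦6, 5↦5, 6↦2]  zeros at y ∈ ∅
  x = 3: [0↦3, 1↦1, 2↦4, 3↦5, 4↦4, 5↦1, 6↦3]  zeros at y ∈ ∅
  x = 4: [0↦5, 1↦1, 2↦2, 3↦1, 4↦5, 5↦0, 6↦0]  zeros at y ∈ {5, 6}
  x = 5: [0↦3, 1↦4, 2↦3, 3↦0, 4↦2, 5↦2, 6↦0]  zeros at y ∈ {3, 6}
  x = 6: [0↦4, 1↦3, 2↦0, 3↦2, 4↦2, 5↦0, 6↦3]  zeros at y ∈ {2, 5}
Collecting zeros: affine points = {(0, 2), (0, 3), (4, 5), (4, 6), (5, 3), (5, 6), (6, 2), (6, 5)}.
Total count |C(F_7)_aff| = 8.


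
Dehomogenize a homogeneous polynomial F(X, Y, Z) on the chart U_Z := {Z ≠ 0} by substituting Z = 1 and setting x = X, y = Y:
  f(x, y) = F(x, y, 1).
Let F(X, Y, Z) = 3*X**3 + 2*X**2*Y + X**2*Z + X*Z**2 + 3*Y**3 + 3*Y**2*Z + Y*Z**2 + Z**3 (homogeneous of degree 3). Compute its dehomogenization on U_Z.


f(x, y) = 3*x**3 + 2*x**2*y + x**2 + x + 3*y**3 + 3*y**2 + y + 1

On U_Z we set Z = 1. Each monomial c·X^i·Y^j·Z^k in F becomes c·x^i·y^j·1^k = c·x^i·y^j.
Substituting Z = 1: F(X, Y, 1) = 3*x**3 + 2*x**2*y + x**2 + x + 3*y**3 + 3*y**2 + y + 1.
Note: deg(f) ≤ deg(F) = 3; strict inequality happens when F is divisible by Z (lost terms).


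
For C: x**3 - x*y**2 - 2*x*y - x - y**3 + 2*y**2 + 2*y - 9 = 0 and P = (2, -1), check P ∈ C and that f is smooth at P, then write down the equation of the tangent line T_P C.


Tangent line at P: 12*x - 5*y - 29 = 0.

Step 1: f(2, -1) = 0, so P lies on C.
Step 2: partial derivatives
  f_x(x, y) = 3*x**2 - y**2 - 2*y - 1, f_y(x, y) = -2*x*y - 2*x - 3*y**2 + 4*y + 2.
  f_x(P) = 12, f_y(P) = -5 (gradient nonzero, so P is smooth).
Step 3: tangent line at P: 12·(x − 2) + -5·(y − -1) = 0.
Expanding: 12*x - 5*y - 29 = 0.


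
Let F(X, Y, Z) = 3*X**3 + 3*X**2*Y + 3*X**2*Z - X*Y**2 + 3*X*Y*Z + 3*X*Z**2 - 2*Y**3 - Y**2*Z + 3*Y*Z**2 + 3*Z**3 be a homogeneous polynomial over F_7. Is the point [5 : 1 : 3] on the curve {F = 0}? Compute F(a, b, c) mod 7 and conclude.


F(5,1,3) ≡ 1 (mod 7); P is NOT on the curve.

Evaluate F(5, 1, 3) term-by-term (mod 7).
  3*X**3 ↦ 3·125·1·1 = 375
  3*X**2*Y ↦ 3·25·1·1 = 75
  3*X**2*Z ↦ 3·25·1·3 = 225
  -X*Y**2 ↦ -1·5·1·1 = -5
  3*X*Y*Z ↦ 3·5·1·3 = 45
  3*X*Z**2 ↦ 3·5·1·9 = 135
  -2*Y**3 ↦ -2·1·1·1 = -2
  -Y**2*Z ↦ -1·1·1·3 = -3
  3*Y*Z**2 ↦ 3·1·1·9 = 27
  3*Z**3 ↦ 3·1·1·27 = 81
Sum: F(5, 1, 3) = (375) + (75) + (225) + (-5) + (45) + (135) + (-2) + (-3) + (27) + (81) = 953.
Reducing mod 7: 953 ≡ 1 (mod 7).
Since F(a, b, c) ≡ 1 ≠ 0 (mod 7), P does NOT lie on the curve.


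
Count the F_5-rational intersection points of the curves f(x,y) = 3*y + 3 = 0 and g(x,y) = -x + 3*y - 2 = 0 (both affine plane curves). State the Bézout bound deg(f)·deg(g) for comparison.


Common zeros: {(0, 4)}; count = 1; Bézout bound = 1.

deg(f) = 1, deg(g) = 1, so Bézout bound = 1.
Scan x ∈ F_5. For each x, list the y ∈ F_5 with f(x, y) ≡ 0 and those with g(x, y) ≡ 0 (mod 5); the common zeros in that column are the intersection.
  x = 0: f ≡ 0 at y ∈ {4}; g ≡ 0 at y ∈ {4}; common: {4}.
  x = 1: f ≡ 0 at y ∈ {4}; g ≡ 0 at y ∈ {1}; common: ∅.
  x = 2: f ≡ 0 at y ∈ {4}; g ≡ 0 at y ∈ {3}; common: ∅.
  x = 3: f ≡ 0 at y ∈ {4}; g ≡ 0 at y ∈ {0}; common: ∅.
  x = 4: f ≡ 0 at y ∈ {4}; g ≡ 0 at y ∈ {2}; common: ∅.
Collecting: common zeros = {(0, 4)}, so the count is 1.
Comparison with the Bézout bound: 1 ≤ 1 = deg(f)·deg(g), as expected for curves with no common component (the bound is attained).


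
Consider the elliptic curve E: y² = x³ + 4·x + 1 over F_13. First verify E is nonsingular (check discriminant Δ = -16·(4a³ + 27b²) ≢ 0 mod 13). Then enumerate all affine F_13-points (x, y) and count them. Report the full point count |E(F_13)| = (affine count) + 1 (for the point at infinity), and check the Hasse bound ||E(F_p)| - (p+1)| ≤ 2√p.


Affine points = {(0, 1), (0, 12), (2, 2), (2, 11), (3, 1), (3, 12), (4, 4), (4, 9), (5, 4), (5, 9), (8, 5), (8, 8), (9, 5), (9, 8), (10, 1), (10, 12), (12, 3), (12, 10)}; affine count = 18; |E(F_13)| = 19.

Discriminant check: Δ ∝ 4a³ + 27b² = 4·4³ + 27·1² = 4·64 + 27·1 ≡ 10 (mod 13). Nonzero ⇒ E is nonsingular.
For each x ∈ F_13, compute rhs = x³ + 4·x + 1 mod 13, then count y ∈ F_13 with y² ≡ rhs.
  x = 0: rhs = 1, matching y values: 1, 12 (2 points).
  x = 1: rhs = 6, matching y values: none (0 points).
  x = 2: rhs = 4, matching y values: 2, 11 (2 points).
  x = 3: rhs = 1, matching y values: 1, 12 (2 points).
  x = 4: rhs = 3, matching y values: 4, 9 (2 points).
  x = 5: rhs = 3, matching y values: 4, 9 (2 points).
  x = 6: rhs = 7, matching y values: none (0 points).
  x = 7: rhs = 8, matching y values: none (0 points).
  x = 8: rhs = 12, matching y values: 5, 8 (2 points).
  x = 9: rhs = 12, matching y values: 5, 8 (2 points).
  x = 10: rhs = 1, matching y values: 1, 12 (2 points).
  x = 11: rhs = 11, matching y values: none (0 points).
  x = 12: rhs = 9, matching y values: 3, 10 (2 points).
Total affine count: 18.
Full point count |E(F_13)| = 18 + 1 = 19.
Hasse bound: |19 − (13+1)| = |5| = 5 ≤ 2√13 ≈ 7.2111 ✓.


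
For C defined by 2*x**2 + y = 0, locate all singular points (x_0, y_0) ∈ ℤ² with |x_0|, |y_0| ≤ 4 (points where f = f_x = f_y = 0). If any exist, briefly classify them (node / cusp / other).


No singular points in the scanned grid; C is smooth there.

Compute partial derivatives:
  f_x = 4*x.
  f_y = 1.
f_y = 1 is a nonzero constant, so f_y never vanishes: no point (x, y) can satisfy f = f_x = f_y = 0. In particular no (x, y) ∈ {−4, ..., 4}² is singular; the curve is smooth.


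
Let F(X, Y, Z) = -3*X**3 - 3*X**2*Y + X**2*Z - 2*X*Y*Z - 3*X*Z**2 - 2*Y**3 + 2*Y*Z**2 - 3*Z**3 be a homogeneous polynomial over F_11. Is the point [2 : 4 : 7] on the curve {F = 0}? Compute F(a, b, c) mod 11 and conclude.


F(2,4,7) ≡ 6 (mod 11); P is NOT on the curve.

Evaluate F(2, 4, 7) term-by-term (mod 11).
  -3*X**3 ↦ -3·8·1·1 = -24
  -3*X**2*Y ↦ -3·4·4·1 = -48
  X**2*Z ↦ 1·4·1·7 = 28
  -2*X*Y*Z ↦ -2·2·4·7 = -112
  -3*X*Z**2 ↦ -3·2·1·49 = -294
  -2*Y**3 ↦ -2·1·64·1 = -128
  2*Y*Z**2 ↦ 2·1·4·49 = 392
  -3*Z**3 ↦ -3·1·1·343 = -1029
Sum: F(2, 4, 7) = (-24) + (-48) + (28) + (-112) + (-294) + (-128) + (392) + (-1029) = -1215.
Reducing mod 11: -1215 ≡ 6 (mod 11).
Since F(a, b, c) ≡ 6 ≠ 0 (mod 11), P does NOT lie on the curve.


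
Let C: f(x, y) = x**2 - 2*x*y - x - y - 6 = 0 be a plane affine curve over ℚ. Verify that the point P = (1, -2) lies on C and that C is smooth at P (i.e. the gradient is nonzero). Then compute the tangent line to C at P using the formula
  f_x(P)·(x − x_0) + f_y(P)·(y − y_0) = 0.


Tangent line at P: 5*x - 3*y - 11 = 0.

Step 1: f(1, -2) = 0, so P lies on C.
Step 2: partial derivatives
  f_x(x, y) = 2*x - 2*y - 1, f_y(x, y) = -2*x - 1.
  f_x(P) = 5, f_y(P) = -3 (gradient nonzero, so P is smooth).
Step 3: tangent line at P: 5·(x − 1) + -3·(y − -2) = 0.
Expanding: 5*x - 3*y - 11 = 0.


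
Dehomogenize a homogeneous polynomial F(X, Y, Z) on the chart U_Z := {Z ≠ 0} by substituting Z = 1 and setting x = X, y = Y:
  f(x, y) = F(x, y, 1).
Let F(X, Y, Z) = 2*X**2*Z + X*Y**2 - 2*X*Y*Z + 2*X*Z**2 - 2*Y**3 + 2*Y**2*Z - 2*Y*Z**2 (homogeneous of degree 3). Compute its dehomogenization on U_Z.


f(x, y) = 2*x**2 + x*y**2 - 2*x*y + 2*x - 2*y**3 + 2*y**2 - 2*y

On U_Z we set Z = 1. Each monomial c·X^i·Y^j·Z^k in F becomes c·x^i·y^j·1^k = c·x^i·y^j.
Substituting Z = 1: F(X, Y, 1) = 2*x**2 + x*y**2 - 2*x*y + 2*x - 2*y**3 + 2*y**2 - 2*y.
Note: deg(f) ≤ deg(F) = 3; strict inequality happens when F is divisible by Z (lost terms).


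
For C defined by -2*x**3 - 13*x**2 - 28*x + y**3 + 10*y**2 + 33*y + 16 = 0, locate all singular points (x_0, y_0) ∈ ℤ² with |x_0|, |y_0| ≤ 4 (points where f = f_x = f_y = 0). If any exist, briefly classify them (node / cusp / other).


Singular points: {(-2, -3)}; classification: node.

Compute partial derivatives:
  f_x = -6*x**2 - 26*x - 28.
  f_y = 3*y**2 + 20*y + 33.
Scan x_0 ∈ {−4, ..., 4}. For each x_0, f_y(x_0, y) is a polynomial in y; find its integer roots y ∈ {−4, ..., 4}, then test f_x and f at those candidates.
  x = -4: f_y(-4, y) = 3*y**2 + 20*y + 33; vanishes at y ∈ {-3}. (-4, -3): f_x = -20 ≠ 0.
  x = -3: f_y(-3, y) = 3*y**2 + 20*y + 33; vanishes at y ∈ {-3}. (-3, -3): f_x = -4 ≠ 0.
  x = -2: f_y(-2, y) = 3*y**2 + 20*y + 33; vanishes at y ∈ {-3}. (-2, -3): f_x = 0, f = 0 — SINGULAR.
  x = -1: f_y(-1, y) = 3*y**2 + 20*y + 33; vanishes at y ∈ {-3}. (-1, -3): f_x = -8 ≠ 0.
  x = 0: f_y(0, y) = 3*y**2 + 20*y + 33; vanishes at y ∈ {-3}. (0, -3): f_x = -28 ≠ 0.
  x = 1: f_y(1, y) = 3*y**2 + 20*y + 33; vanishes at y ∈ {-3}. (1, -3): f_x = -60 ≠ 0.
  x = 2: f_y(2, y) = 3*y**2 + 20*y + 33; vanishes at y ∈ {-3}. (2, -3): f_x = -104 ≠ 0.
  x = 3: f_y(3, y) = 3*y**2 + 20*y + 33; vanishes at y ∈ {-3}. (3, -3): f_x = -160 ≠ 0.
  x = 4: f_y(4, y) = 3*y**2 + 20*y + 33; vanishes at y ∈ {-3}. (4, -3): f_x = -228 ≠ 0.
Only singular point on the grid: (-2, -3).
Classify: substitute x = -2 + u, y = -3 + v and expand: f = -2*u**3 - u**2 + v**3 + v**2.
No constant or linear terms (consistent with a singular point). Quadratic part: -u**2 + v**2. Cubic part: -2*u**3 + v**3.
The quadratic part v**2 - u**2 = (v − u)(v + u) splits into two distinct linear factors, so there are two distinct tangent lines y − -3 = ±(x − -2) — this is a node (ordinary double point).
Classification: node.


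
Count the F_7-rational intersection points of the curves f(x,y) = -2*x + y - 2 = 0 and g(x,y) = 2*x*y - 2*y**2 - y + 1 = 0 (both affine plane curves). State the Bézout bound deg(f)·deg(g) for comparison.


Common zeros: ∅; count = 0; Bézout bound = 2.

deg(f) = 1, deg(g) = 2, so Bézout bound = 2.
Scan x ∈ F_7. For each x, list the y ∈ F_7 with f(x, y) ≡ 0 and those with g(x, y) ≡ 0 (mod 7); the common zeros in that column are the intersection.
  x = 0: f ≡ 0 at y ∈ {2}; g ≡ 0 at y ∈ {4, 6}; common: ∅.
  x = 1: f ≡ 0 at y ∈ {4}; g ≡ 0 at y ∈ {1, 3}; common: ∅.
  x = 2: f ≡ 0 at y ∈ {6}; g ≡ 0 at y ∈ ∅; common: ∅.
  x = 3: f ≡ 0 at y ∈ {1}; g ≡ 0 at y ∈ ∅; common: ∅.
  x = 4: f ≡ 0 at y ∈ {3}; g ≡ 0 at y ∈ {2, 5}; common: ∅.
  x = 5: f ≡ 0 at y ∈ {5}; g ≡ 0 at y ∈ ∅; common: ∅.
  x = 6: f ≡ 0 at y ∈ {0}; g ≡ 0 at y ∈ ∅; common: ∅.
Collecting: common zeros = ∅, so the count is 0.
Comparison with the Bézout bound: 0 ≤ 2 = deg(f)·deg(g), as expected for curves with no common component (the affine F_7-count falls short of the bound because intersections may lie at infinity, over extension fields, or carry multiplicity).


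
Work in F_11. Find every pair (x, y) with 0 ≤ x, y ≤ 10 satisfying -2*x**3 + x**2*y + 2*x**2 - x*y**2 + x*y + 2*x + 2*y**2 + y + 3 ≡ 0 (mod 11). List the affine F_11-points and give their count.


Affine F_11-points: {(1, 4), (2, 8), (4, 1), (4, 4), (5, 0), (5, 3), (6, 2), (6, 6), (8, 7), (9, 4), (9, 9)}; count = 11.

For each of the 121 pairs (x, y) ∈ F_11², evaluate f(x, y) mod 11. Record the zeros.
  x = 0: [0↦3, 1↦6, 2↦2, 3↦2, 4↦6, 5↦3, 6↦4, 7↦9, 8↦7, 9↦9, 10↦4]  zeros at y ∈ ∅
  x = 1: [0↦5, 1↦9, 2↦4, 3↦1, 4↦0, 5↦1, 6↦4, 7↦9, 8↦5, 9↦3, 10↦3]  zeros at y ∈ {4}
  x = 2: [0↦10, 1↦6, 2↦2, 3↦9, 4↦5, 5↦1, 6↦8, 7↦4, 8↦0, 9↦7, 10↦3]  zeros at y ∈ {8}
  x = 3: [0↦6, 1↦7, 2↦6, 3↦3, 4↦9, 5↦2, 6↦4, 7↦4, 8↦2, 9↦9, 10↦3]  zeros at y ∈ ∅
  x = 4: [0↦3, 1↦0, 2↦4, 3↦4, 4↦0, 5↦3, 6↦2, 7↦8, 8↦10, 9↦8, 10↦2]  zeros at y ∈ {1, 4}
  x = 5: [0↦0, 1↦6, 2↦6, 3↦0, 4↦10, 5↦3, 6↦1, 7↦4, 8↦1, 9↦3, 10↦10]  zeros at y ∈ {0, 3}
  x = 6: [0↦7, 1↦2, 2↦0, 3↦1, 4↦5, 5↦1, 6↦0, 7↦2, 8↦7, 9↦4, 10↦4]  zeros at y ∈ {2, 6}
  x = 7: [0↦1, 1↦9, 2↦7, 3↦6, 4↦6, 5↦7, 6↦9, 7↦1, 8↦5, 9↦10, 10↦5]  zeros at y ∈ ∅
  x = 8: [0↦3, 1↦4, 2↦4, 3↦3, 4↦1, 5↦9, 6↦5, 7↦0, 8↦5, 9↦9, 10↦1]  zeros at y ∈ {7}
  x = 9: [0↦1, 1↦8, 2↦1, 3↦2, 4↦0, 5↦6, 6↦9, 7↦9, 8↦6, 9↦0, 10↦2]  zeros at y ∈ {4, 9}
  x = 10: [0↦5, 1↦9, 2↦8, 3↦2, 4↦2, 5↦8, 6↦9, 7↦5, 8↦7, 9↦4, 10↦7]  zeros at y ∈ ∅
Collecting zeros: affine points = {(1, 4), (2, 8), (4, 1), (4, 4), (5, 0), (5, 3), (6, 2), (6, 6), (8, 7), (9, 4), (9, 9)}.
Total count |C(F_11)_aff| = 11.


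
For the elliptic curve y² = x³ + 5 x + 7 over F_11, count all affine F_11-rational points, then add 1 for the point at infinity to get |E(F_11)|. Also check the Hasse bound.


Affine points = {(2, 5), (2, 6), (3, 4), (3, 7), (4, 5), (4, 6), (5, 5), (5, 6), (6, 0), (7, 0), (8, 3), (8, 8), (9, 0), (10, 1), (10, 10)}; affine count = 15; |E(F_11)| = 16.

Discriminant check: Δ ∝ 4a³ + 27b² = 4·5³ + 27·7² = 4·125 + 27·49 ≡ 8 (mod 11). Nonzero ⇒ E is nonsingular.
For each x ∈ F_11, compute rhs = x³ + 5·x + 7 mod 11, then count y ∈ F_11 with y² ≡ rhs.
  x = 0: rhs = 7, matching y values: none (0 points).
  x = 1: rhs = 2, matching y values: none (0 points).
  x = 2: rhs = 3, matching y values: 5, 6 (2 points).
  x = 3: rhs = 5, matching y values: 4, 7 (2 points).
  x = 4: rhs = 3, matching y values: 5, 6 (2 points).
  x = 5: rhs = 3, matching y values: 5, 6 (2 points).
  x = 6: rhs = 0, matching y values: 0 (1 points).
  x = 7: rhs = 0, matching y values: 0 (1 points).
  x = 8: rhs = 9, matching y values: 3, 8 (2 points).
  x = 9: rhs = 0, matching y values: 0 (1 points).
  x = 10: rhs = 1, matching y values: 1, 10 (2 points).
Total affine count: 15.
Full point count |E(F_11)| = 15 + 1 = 16.
Hasse bound: |16 − (11+1)| = |4| = 4 ≤ 2√11 ≈ 6.6332 ✓.


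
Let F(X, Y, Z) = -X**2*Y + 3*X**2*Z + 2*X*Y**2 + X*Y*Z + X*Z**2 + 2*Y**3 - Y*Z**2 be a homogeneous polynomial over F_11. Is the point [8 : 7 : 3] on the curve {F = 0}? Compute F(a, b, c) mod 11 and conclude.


F(8,7,3) ≡ 4 (mod 11); P is NOT on the curve.

Evaluate F(8, 7, 3) term-by-term (mod 11).
  -X**2*Y ↦ -1·64·7·1 = -448
  3*X**2*Z ↦ 3·64·1·3 = 576
  2*X*Y**2 ↦ 2·8·49·1 = 784
  X*Y*Z ↦ 1·8·7·3 = 168
  X*Z**2 ↦ 1·8·1·9 = 72
  2*Y**3 ↦ 2·1·343·1 = 686
  -Y*Z**2 ↦ -1·1·7·9 = -63
Sum: F(8, 7, 3) = (-448) + (576) + (784) + (168) + (72) + (686) + (-63) = 1775.
Reducing mod 11: 1775 ≡ 4 (mod 11).
Since F(a, b, c) ≡ 4 ≠ 0 (mod 11), P does NOT lie on the curve.


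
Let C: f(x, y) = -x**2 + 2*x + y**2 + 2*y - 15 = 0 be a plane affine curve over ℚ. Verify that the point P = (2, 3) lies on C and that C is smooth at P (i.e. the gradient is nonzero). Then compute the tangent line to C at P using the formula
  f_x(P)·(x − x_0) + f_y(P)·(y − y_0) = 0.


Tangent line at P: -2*x + 8*y - 20 = 0.

Step 1: f(2, 3) = 0, so P lies on C.
Step 2: partial derivatives
  f_x(x, y) = 2 - 2*x, f_y(x, y) = 2*y + 2.
  f_x(P) = -2, f_y(P) = 8 (gradient nonzero, so P is smooth).
Step 3: tangent line at P: -2·(x − 2) + 8·(y − 3) = 0.
Expanding: -2*x + 8*y - 20 = 0.


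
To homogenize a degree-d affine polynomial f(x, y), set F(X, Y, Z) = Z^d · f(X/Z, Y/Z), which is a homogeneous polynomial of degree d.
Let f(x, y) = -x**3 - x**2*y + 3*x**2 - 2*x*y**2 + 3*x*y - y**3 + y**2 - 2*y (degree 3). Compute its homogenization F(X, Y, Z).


F(X, Y, Z) = -X**3 - X**2*Y + 3*X**2*Z - 2*X*Y**2 + 3*X*Y*Z - Y**3 + Y**2*Z - 2*Y*Z**2

deg(f) = 3.
Substitute x = X/Z, y = Y/Z into f, then multiply by Z^3.
  monomial -1·x^3·y^0 ↦ -1·X^3·Y^0·Z^0.
  monomial -1·x^2·y^1 ↦ -1·X^2·Y^1·Z^0.
  monomial 3·x^2·y^0 ↦ 3·X^2·Y^0·Z^1.
  monomial -2·x^1·y^2 ↦ -2·X^1·Y^2·Z^0.
  monomial 3·x^1·y^1 ↦ 3·X^1·Y^1·Z^1.
  monomial -1·x^0·y^3 ↦ -1·X^0·Y^3·Z^0.
  monomial 1·x^0·y^2 ↦ 1·X^0·Y^2·Z^1.
  monomial -2·x^0·y^1 ↦ -2·X^0·Y^1·Z^2.
Collecting: F(X, Y, Z) = -X**3 - X**2*Y + 3*X**2*Z - 2*X*Y**2 + 3*X*Y*Z - Y**3 + Y**2*Z - 2*Y*Z**2.


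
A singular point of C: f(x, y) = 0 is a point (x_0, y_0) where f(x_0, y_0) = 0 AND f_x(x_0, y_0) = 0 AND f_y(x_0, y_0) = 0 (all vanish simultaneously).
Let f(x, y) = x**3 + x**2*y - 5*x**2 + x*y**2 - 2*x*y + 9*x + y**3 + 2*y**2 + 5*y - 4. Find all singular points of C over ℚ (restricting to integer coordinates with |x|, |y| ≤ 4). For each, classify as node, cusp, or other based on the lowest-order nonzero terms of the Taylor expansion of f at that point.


Singular points: {(2, -1)}; classification: cusp.

Compute partial derivatives:
  f_x = 3*x**2 + 2*x*y - 10*x + y**2 - 2*y + 9.
  f_y = x**2 + 2*x*y - 2*x + 3*y**2 + 4*y + 5.
Scan x_0 ∈ {−4, ..., 4}. For each x_0, f_y(x_0, y) is a polynomial in y; find its integer roots y ∈ {−4, ..., 4}, then test f_x and f at those candidates.
  x = -4: f_y(-4, y) = 3*y**2 - 4*y + 29; no integer root y with |y| ≤ 4.
  x = -3: f_y(-3, y) = 3*y**2 - 2*y + 20; no integer root y with |y| ≤ 4.
  x = -2: f_y(-2, y) = 3*y**2 + 13; no integer root y with |y| ≤ 4.
  x = -1: f_y(-1, y) = 3*y**2 + 2*y + 8; no integer root y with |y| ≤ 4.
  x = 0: f_y(0, y) = 3*y**2 + 4*y + 5; no integer root y with |y| ≤ 4.
  x = 1: f_y(1, y) = 3*y**2 + 6*y + 4; no integer root y with |y| ≤ 4.
  x = 2: f_y(2, y) = 3*y**2 + 8*y + 5; vanishes at y ∈ {-1}. (2, -1): f_x = 0, f = 0 — SINGULAR.
  x = 3: f_y(3, y) = 3*y**2 + 10*y + 8; vanishes at y ∈ {-2}. (3, -2): f_x = 2 ≠ 0.
  x = 4: f_y(4, y) = 3*y**2 + 12*y + 13; no integer root y with |y| ≤ 4.
Only singular point on the grid: (2, -1).
Classify: substitute x = 2 + u, y = -1 + v and expand: f = u**3 + u**2*v + u*v**2 + v**3 + v**2.
No constant or linear terms (consistent with a singular point). Quadratic part: v**2. Cubic part: u**3 + u**2*v + u*v**2 + v**3.
The quadratic part v**2 is a perfect square, so there is a single (double) tangent line v = 0, i.e. y = -1. Restricting the cubic part to that line (v = 0) leaves u**3 ≠ 0, so f is not divisible by v and the branch is v² ≈ -u**3 to lowest order — this is a cusp.
Classification: cusp.


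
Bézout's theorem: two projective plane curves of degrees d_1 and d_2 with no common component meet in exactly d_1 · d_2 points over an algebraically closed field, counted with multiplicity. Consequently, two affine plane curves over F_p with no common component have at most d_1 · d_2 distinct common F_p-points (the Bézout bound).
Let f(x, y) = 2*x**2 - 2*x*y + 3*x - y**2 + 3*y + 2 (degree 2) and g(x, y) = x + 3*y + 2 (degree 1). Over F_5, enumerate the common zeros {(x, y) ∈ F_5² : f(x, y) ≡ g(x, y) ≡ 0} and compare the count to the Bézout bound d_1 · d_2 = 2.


Common zeros: {(1, 4), (2, 2)}; count = 2; Bézout bound = 2.

deg(f) = 2, deg(g) = 1, so Bézout bound = 2.
Scan x ∈ F_5. For each x, list the y ∈ F_5 with f(x, y) ≡ 0 and those with g(x, y) ≡ 0 (mod 5); the common zeros in that column are the intersection.
  x = 0: f ≡ 0 at y ∈ ∅; g ≡ 0 at y ∈ {1}; common: ∅.
  x = 1: f ≡ 0 at y ∈ {2, 4}; g ≡ 0 at y ∈ {4}; common: {4}.
  x = 2: f ≡ 0 at y ∈ {2}; g ≡ 0 at y ∈ {2}; common: {2}.
  x = 3: f ≡ 0 at y ∈ {1}; g ≡ 0 at y ∈ {0}; common: ∅.
  x = 4: f ≡ 0 at y ∈ {1, 4}; g ≡ 0 at y ∈ {3}; common: ∅.
Collecting: common zeros = {(1, 4), (2, 2)}, so the count is 2.
Comparison with the Bézout bound: 2 ≤ 2 = deg(f)·deg(g), as expected for curves with no common component (the bound is attained).


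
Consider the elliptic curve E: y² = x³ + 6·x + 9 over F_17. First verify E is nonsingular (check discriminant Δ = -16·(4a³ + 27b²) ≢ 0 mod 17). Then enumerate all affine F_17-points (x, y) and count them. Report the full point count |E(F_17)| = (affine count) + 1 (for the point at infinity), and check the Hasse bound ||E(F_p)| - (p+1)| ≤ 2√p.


Affine points = {(0, 3), (0, 14), (1, 4), (1, 13), (8, 5), (8, 12), (10, 7), (10, 10), (14, 7), (14, 10), (16, 6), (16, 11)}; affine count = 12; |E(F_17)| = 13.

Discriminant check: Δ ∝ 4a³ + 27b² = 4·6³ + 27·9² = 4·216 + 27·81 ≡ 8 (mod 17). Nonzero ⇒ E is nonsingular.
For each x ∈ F_17, compute rhs = x³ + 6·x + 9 mod 17, then count y ∈ F_17 with y² ≡ rhs.
  x = 0: rhs = 9, matching y values: 3, 14 (2 points).
  x = 1: rhs = 16, matching y values: 4, 13 (2 points).
  x = 2: rhs = 12, matching y values: none (0 points).
  x = 3: rhs = 3, matching y values: none (0 points).
  x = 4: rhs = 12, matching y values: none (0 points).
  x = 5: rhs = 11, matching y values: none (0 points).
  x = 6: rhs = 6, matching y values: none (0 points).
  x = 7: rhs = 3, matching y values: none (0 points).
  x = 8: rhs = 8, matching y values: 5, 12 (2 points).
  x = 9: rhs = 10, matching y values: none (0 points).
  x = 10: rhs = 15, matching y values: 7, 10 (2 points).
  x = 11: rhs = 12, matching y values: none (0 points).
  x = 12: rhs = 7, matching y values: none (0 points).
  x = 13: rhs = 6, matching y values: none (0 points).
  x = 14: rhs = 15, matching y values: 7, 10 (2 points).
  x = 15: rhs = 6, matching y values: none (0 points).
  x = 16: rhs = 2, matching y values: 6, 11 (2 points).
Total affine count: 12.
Full point count |E(F_17)| = 12 + 1 = 13.
Hasse bound: |13 − (17+1)| = |-5| = 5 ≤ 2√17 ≈ 8.2462 ✓.


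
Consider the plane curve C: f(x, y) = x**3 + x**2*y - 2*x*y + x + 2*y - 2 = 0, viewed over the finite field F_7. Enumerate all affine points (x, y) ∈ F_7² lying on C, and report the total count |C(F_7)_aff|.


Affine F_7-points: {(0, 1), (1, 0), (2, 3), (3, 0), (4, 6), (5, 4), (6, 5)}; count = 7.

For each of the 49 pairs (x, y) ∈ F_7², evaluate f(x, y) mod 7. Record the zeros.
  x = 0: [0↦5, 1↦0, 2↦2, 3↦4, 4↦6, 5↦1, 6↦3]  zeros at y ∈ {1}
  x = 1: [0↦0, 1↦1, 2↦2, 3↦3, 4↦4, 5↦5, 6↦6]  zeros at y ∈ {0}
  x = 2: [0↦1, 1↦3, 2↦5, 3↦0, 4↦2, 5↦4, 6↦6]  zeros at y ∈ {3}
  x = 3: [0↦0, 1↦5, 2↦3, 3↦1, 4↦6, 5↦4, 6↦2]  zeros at y ∈ {0}
  x = 4: [0↦3, 1↦6, 2↦2, 3↦5, 4↦1, 5↦4, 6↦0]  zeros at y ∈ {6}
  x = 5: [0↦2, 1↦5, 2↦1, 3↦4, 4↦0, 5↦3, 6↦6]  zeros at y ∈ {4}
  x = 6: [0↦3, 1↦1, 2↦6, 3↦4, 4↦2, 5↦0, 6↦5]  zeros at y ∈ {5}
Collecting zeros: affine points = {(0, 1), (1, 0), (2, 3), (3, 0), (4, 6), (5, 4), (6, 5)}.
Total count |C(F_7)_aff| = 7.


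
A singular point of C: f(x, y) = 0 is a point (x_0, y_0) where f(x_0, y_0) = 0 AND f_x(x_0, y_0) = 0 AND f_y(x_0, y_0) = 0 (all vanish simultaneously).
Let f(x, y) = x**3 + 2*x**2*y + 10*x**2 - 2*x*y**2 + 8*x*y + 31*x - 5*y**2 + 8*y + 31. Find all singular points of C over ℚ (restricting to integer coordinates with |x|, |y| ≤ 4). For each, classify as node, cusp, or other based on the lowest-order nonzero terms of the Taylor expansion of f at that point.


Singular points: {(-3, -1)}; classification: node.

Compute partial derivatives:
  f_x = 3*x**2 + 4*x*y + 20*x - 2*y**2 + 8*y + 31.
  f_y = 2*x**2 - 4*x*y + 8*x - 10*y + 8.
Scan x_0 ∈ {−4, ..., 4}. For each x_0, f_y(x_0, y) is a polynomial in y; find its integer roots y ∈ {−4, ..., 4}, then test f_x and f at those candidates.
  x = -4: f_y(-4, y) = 6*y + 8; no integer root y with |y| ≤ 4.
  x = -3: f_y(-3, y) = 2*y + 2; vanishes at y ∈ {-1}. (-3, -1): f_x = 0, f = 0 — SINGULAR.
  x = -2: f_y(-2, y) = -2*y; vanishes at y ∈ {0}. (-2, 0): f_x = 3 ≠ 0.
  x = -1: f_y(-1, y) = 2 - 6*y; no integer root y with |y| ≤ 4.
  x = 0: f_y(0, y) = 8 - 10*y; no integer root y with |y| ≤ 4.
  x = 1: f_y(1, y) = 18 - 14*y; no integer root y with |y| ≤ 4.
  x = 2: f_y(2, y) = 32 - 18*y; no integer root y with |y| ≤ 4.
  x = 3: f_y(3, y) = 50 - 22*y; no integer root y with |y| ≤ 4.
  x = 4: f_y(4, y) = 72 - 26*y; no integer root y with |y| ≤ 4.
Only singular point on the grid: (-3, -1).
Classify: substitute x = -3 + u, y = -1 + v and expand: f = u**3 + 2*u**2*v - u**2 - 2*u*v**2 + v**2.
No constant or linear terms (consistent with a singular point). Quadratic part: -u**2 + v**2. Cubic part: u**3 + 2*u**2*v - 2*u*v**2.
The quadratic part v**2 - u**2 = (v − u)(v + u) splits into two distinct linear factors, so there are two distinct tangent lines y − -1 = ±(x − -3) — this is a node (ordinary double point).
Classification: node.
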